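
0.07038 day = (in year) 0.0001928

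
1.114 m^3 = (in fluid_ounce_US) 3.767e+04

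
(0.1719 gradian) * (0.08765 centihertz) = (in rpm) 2.26e-05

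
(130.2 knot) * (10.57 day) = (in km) 6.117e+04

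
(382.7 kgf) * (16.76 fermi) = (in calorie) 1.503e-11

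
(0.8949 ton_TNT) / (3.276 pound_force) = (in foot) 8.43e+08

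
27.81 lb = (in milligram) 1.261e+07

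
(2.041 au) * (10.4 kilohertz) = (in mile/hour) 7.103e+15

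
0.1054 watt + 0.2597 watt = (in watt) 0.3651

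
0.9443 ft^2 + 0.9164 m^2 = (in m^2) 1.004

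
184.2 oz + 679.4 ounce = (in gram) 2.448e+04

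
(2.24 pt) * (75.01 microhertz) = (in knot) 1.152e-07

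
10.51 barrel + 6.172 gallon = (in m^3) 1.694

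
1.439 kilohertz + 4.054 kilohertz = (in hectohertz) 54.93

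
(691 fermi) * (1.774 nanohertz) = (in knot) 2.383e-21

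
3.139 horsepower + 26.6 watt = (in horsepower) 3.175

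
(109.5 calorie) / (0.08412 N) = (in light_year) 5.757e-13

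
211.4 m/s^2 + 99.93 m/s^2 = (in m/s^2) 311.3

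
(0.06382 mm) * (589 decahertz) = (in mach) 0.001104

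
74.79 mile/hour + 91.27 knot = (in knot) 156.3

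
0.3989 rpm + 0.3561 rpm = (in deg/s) 4.53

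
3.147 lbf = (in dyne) 1.4e+06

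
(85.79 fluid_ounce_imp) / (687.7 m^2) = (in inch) 0.0001395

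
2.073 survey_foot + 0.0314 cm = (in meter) 0.6322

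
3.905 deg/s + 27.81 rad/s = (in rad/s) 27.88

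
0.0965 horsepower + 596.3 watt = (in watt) 668.3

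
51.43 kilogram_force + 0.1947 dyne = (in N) 504.4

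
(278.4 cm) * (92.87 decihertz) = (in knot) 50.26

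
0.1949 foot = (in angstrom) 5.941e+08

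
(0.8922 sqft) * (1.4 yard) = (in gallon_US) 28.03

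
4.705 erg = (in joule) 4.705e-07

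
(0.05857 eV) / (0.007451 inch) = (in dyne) 4.958e-12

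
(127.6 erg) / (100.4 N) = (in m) 1.271e-07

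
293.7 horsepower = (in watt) 2.19e+05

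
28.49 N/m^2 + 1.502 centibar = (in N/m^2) 1530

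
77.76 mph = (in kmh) 125.1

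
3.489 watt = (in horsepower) 0.004679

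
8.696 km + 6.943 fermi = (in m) 8696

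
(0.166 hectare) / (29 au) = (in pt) 1.085e-06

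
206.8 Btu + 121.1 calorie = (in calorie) 5.227e+04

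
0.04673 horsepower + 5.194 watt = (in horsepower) 0.0537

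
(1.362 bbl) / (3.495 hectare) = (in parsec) 2.008e-22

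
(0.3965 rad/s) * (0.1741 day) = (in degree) 3.417e+05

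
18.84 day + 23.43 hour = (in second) 1.712e+06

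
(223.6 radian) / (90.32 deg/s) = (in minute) 2.364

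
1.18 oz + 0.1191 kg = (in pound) 0.3363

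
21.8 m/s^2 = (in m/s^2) 21.8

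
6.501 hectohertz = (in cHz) 6.501e+04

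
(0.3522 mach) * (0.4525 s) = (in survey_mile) 0.03372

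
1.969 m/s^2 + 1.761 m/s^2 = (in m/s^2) 3.73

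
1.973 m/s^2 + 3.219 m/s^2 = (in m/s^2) 5.192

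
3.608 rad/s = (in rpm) 34.45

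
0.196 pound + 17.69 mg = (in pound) 0.196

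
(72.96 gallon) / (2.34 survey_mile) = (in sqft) 0.0007894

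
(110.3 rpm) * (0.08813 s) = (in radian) 1.018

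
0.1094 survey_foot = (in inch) 1.313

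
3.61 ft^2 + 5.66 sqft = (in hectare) 8.612e-05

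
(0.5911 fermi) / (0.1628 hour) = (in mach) 2.962e-21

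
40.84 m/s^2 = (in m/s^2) 40.84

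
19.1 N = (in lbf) 4.294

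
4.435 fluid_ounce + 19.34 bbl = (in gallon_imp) 676.4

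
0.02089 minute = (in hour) 0.0003482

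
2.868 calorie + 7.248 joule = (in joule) 19.25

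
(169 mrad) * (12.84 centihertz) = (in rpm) 0.2072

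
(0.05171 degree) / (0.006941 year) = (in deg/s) 2.362e-07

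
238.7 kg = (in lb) 526.2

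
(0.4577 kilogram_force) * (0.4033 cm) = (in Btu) 1.716e-05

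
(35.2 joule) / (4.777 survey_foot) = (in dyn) 2.418e+06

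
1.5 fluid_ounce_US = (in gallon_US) 0.01172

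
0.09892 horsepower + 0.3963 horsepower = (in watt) 369.3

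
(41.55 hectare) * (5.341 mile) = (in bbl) 2.246e+10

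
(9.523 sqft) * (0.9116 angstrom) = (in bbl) 5.073e-10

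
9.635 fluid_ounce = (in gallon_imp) 0.06268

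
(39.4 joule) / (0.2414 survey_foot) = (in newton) 535.5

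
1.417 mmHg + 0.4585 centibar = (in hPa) 6.474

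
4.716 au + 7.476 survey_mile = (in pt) 2e+15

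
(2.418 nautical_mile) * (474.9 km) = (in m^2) 2.127e+09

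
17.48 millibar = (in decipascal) 1.748e+04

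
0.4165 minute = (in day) 0.0002892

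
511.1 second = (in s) 511.1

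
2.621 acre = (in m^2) 1.061e+04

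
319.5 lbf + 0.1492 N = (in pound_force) 319.5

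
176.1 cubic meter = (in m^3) 176.1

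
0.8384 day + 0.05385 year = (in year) 0.05615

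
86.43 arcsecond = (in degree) 0.02401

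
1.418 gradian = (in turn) 0.003545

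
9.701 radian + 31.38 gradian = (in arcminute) 3.504e+04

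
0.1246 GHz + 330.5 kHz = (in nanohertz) 1.249e+17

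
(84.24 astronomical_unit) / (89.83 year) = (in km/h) 1.601e+04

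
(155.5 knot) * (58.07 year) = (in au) 0.9793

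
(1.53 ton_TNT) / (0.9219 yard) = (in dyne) 7.594e+14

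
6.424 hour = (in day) 0.2677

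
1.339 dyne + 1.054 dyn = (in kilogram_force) 2.44e-06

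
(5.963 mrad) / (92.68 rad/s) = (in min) 1.072e-06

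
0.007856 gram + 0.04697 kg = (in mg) 4.698e+04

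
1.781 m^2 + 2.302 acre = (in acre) 2.302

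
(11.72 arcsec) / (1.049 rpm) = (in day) 5.987e-09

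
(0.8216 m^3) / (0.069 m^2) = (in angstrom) 1.191e+11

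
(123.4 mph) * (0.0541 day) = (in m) 2.579e+05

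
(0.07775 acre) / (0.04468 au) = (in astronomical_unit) 3.147e-19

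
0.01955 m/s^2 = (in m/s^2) 0.01955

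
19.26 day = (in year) 0.05277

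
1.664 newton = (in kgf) 0.1697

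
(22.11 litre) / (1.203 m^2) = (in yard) 0.0201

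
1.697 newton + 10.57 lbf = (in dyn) 4.871e+06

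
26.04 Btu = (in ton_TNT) 6.566e-06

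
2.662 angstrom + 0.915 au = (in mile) 8.505e+07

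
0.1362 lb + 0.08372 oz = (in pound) 0.1414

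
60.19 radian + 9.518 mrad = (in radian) 60.2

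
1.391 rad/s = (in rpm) 13.28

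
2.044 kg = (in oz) 72.1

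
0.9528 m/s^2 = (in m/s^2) 0.9528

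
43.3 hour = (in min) 2598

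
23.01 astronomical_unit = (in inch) 1.355e+14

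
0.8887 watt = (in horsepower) 0.001192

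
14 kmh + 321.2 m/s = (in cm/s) 3.251e+04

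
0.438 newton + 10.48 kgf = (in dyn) 1.032e+07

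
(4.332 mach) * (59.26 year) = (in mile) 1.713e+09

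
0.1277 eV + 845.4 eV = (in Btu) 1.284e-19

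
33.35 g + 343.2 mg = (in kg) 0.03369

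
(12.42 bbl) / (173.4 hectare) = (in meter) 1.139e-06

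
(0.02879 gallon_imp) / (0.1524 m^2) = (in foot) 0.002818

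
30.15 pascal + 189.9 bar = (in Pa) 1.899e+07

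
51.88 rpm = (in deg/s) 311.3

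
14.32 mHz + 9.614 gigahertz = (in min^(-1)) 5.768e+11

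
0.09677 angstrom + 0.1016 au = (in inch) 5.984e+11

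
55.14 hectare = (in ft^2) 5.935e+06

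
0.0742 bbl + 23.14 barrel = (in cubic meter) 3.691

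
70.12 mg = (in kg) 7.012e-05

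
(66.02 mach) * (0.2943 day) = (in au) 0.003821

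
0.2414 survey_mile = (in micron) 3.885e+08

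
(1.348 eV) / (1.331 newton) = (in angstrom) 1.623e-09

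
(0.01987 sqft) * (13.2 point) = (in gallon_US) 0.002271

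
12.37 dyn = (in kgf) 1.261e-05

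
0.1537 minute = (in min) 0.1537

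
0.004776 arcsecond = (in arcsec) 0.004776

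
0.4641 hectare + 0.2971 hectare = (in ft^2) 8.193e+04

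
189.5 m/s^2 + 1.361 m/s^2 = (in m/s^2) 190.9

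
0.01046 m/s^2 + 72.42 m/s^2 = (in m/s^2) 72.43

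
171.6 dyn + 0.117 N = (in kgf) 0.01211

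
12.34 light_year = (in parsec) 3.783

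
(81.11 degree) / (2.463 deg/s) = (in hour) 0.009148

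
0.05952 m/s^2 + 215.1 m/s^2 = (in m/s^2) 215.2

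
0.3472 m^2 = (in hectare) 3.472e-05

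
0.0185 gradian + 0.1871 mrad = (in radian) 0.0004777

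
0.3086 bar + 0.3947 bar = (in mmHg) 527.5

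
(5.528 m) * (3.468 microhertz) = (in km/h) 6.902e-05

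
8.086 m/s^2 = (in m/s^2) 8.086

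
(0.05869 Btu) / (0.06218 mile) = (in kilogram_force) 0.0631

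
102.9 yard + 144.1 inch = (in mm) 9.775e+04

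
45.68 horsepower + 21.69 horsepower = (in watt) 5.024e+04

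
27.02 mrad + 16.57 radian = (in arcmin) 5.706e+04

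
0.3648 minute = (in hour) 0.00608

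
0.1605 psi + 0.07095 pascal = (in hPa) 11.07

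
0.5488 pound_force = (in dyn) 2.441e+05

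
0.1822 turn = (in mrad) 1145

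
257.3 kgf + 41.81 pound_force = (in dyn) 2.709e+08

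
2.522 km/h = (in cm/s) 70.06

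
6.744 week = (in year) 0.1293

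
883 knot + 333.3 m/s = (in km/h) 2835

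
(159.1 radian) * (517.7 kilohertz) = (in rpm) 7.865e+08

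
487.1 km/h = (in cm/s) 1.353e+04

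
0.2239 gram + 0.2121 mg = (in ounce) 0.007905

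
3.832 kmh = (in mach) 0.003126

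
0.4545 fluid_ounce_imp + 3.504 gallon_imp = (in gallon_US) 4.212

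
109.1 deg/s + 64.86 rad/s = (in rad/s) 66.76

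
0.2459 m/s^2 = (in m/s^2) 0.2459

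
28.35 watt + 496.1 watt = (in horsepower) 0.7033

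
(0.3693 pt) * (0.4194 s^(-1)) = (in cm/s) 0.005464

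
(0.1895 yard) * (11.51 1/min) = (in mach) 9.762e-05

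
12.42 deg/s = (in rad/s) 0.2168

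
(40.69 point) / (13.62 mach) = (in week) 5.118e-12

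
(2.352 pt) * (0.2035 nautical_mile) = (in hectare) 3.127e-05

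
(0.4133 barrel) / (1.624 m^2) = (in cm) 4.046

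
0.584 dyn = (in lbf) 1.313e-06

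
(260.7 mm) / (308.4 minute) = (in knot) 2.739e-05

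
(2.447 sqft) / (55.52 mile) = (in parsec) 8.245e-23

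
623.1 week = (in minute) 6.281e+06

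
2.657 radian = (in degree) 152.2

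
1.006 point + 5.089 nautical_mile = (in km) 9.425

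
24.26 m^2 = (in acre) 0.005995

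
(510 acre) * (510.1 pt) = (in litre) 3.714e+08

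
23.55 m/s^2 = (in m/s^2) 23.55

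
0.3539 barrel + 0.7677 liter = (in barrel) 0.3587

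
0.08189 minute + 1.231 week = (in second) 7.445e+05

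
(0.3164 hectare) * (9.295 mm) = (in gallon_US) 7769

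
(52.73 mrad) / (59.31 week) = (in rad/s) 1.47e-09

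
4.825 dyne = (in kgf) 4.92e-06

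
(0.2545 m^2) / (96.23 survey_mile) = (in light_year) 1.737e-22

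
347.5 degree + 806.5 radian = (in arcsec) 1.676e+08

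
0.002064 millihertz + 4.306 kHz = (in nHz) 4.306e+12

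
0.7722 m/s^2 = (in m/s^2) 0.7722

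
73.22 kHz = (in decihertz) 7.322e+05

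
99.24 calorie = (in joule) 415.2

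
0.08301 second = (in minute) 0.001383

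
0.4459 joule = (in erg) 4.459e+06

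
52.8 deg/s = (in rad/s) 0.9215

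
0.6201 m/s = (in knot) 1.205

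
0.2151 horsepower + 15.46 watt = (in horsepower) 0.2358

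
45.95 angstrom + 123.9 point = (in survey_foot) 0.1434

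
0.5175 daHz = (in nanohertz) 5.175e+09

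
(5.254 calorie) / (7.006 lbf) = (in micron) 7.054e+05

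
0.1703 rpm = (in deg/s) 1.022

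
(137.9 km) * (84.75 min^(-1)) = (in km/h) 7.012e+05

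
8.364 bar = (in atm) 8.255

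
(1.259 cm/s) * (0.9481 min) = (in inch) 28.2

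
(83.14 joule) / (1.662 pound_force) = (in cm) 1125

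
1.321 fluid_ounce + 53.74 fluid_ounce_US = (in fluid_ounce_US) 55.06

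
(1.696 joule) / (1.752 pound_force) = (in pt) 616.9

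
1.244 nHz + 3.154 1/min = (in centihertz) 5.257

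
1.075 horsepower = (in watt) 801.6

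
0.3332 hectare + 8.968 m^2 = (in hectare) 0.3341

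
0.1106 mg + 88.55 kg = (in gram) 8.855e+04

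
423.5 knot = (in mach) 0.6398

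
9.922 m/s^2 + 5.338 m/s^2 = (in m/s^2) 15.26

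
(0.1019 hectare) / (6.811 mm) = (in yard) 1.636e+05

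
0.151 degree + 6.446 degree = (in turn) 0.01832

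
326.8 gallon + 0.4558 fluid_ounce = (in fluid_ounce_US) 4.183e+04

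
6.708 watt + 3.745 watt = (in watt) 10.45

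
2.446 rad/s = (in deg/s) 140.1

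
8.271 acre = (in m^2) 3.347e+04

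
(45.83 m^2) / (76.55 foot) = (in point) 5568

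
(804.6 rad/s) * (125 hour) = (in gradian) 2.305e+10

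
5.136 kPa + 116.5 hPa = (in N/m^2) 1.679e+04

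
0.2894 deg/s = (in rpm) 0.04823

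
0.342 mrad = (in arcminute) 1.176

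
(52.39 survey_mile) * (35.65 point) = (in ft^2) 1.141e+04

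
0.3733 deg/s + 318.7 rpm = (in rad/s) 33.38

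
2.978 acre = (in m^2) 1.205e+04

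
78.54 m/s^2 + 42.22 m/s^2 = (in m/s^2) 120.8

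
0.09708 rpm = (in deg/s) 0.5825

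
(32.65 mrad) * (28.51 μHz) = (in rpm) 8.889e-06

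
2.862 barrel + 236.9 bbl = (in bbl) 239.8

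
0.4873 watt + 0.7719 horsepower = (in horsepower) 0.7726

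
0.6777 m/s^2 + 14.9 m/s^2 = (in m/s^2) 15.58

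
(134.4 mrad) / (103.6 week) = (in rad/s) 2.145e-09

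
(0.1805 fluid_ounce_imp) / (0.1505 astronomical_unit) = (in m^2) 2.278e-16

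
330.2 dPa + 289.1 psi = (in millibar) 1.993e+04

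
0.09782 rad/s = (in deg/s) 5.605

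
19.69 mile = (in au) 2.118e-07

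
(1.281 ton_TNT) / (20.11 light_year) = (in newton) 2.817e-08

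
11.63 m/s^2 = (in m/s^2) 11.63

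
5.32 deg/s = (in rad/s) 0.09285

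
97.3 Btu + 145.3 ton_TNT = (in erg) 6.079e+18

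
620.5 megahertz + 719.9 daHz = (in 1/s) 6.205e+08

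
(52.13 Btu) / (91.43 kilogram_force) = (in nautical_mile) 0.03312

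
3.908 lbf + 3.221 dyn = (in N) 17.38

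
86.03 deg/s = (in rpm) 14.34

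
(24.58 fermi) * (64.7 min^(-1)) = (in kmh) 9.542e-14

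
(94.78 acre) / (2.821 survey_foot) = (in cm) 4.461e+07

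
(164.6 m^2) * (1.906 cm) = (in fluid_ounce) 1.061e+05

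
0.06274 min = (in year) 1.194e-07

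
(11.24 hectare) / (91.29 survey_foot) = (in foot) 1.325e+04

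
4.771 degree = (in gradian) 5.301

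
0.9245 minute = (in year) 1.759e-06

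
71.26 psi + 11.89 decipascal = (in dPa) 4.913e+06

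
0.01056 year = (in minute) 5550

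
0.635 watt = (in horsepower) 0.0008515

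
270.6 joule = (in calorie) 64.67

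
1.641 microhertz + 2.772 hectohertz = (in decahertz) 27.72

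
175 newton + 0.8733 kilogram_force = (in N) 183.6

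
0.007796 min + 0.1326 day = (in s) 1.146e+04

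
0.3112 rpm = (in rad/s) 0.03259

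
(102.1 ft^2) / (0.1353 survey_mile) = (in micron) 4.356e+04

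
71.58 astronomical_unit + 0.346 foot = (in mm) 1.071e+16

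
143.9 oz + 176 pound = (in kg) 83.91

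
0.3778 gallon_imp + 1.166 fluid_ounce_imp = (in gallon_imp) 0.3851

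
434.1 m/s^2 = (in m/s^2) 434.1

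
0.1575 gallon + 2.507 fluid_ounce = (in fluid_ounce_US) 22.67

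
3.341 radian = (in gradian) 212.7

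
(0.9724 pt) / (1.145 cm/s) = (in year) 9.5e-10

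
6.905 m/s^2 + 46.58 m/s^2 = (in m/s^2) 53.48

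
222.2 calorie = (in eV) 5.803e+21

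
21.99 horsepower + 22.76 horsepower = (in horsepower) 44.75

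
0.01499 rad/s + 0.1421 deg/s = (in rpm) 0.1668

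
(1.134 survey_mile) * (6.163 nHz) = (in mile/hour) 2.516e-05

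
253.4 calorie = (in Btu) 1.005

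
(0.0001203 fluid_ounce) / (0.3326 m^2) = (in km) 1.07e-11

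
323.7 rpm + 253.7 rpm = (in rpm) 577.4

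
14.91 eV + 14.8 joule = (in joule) 14.8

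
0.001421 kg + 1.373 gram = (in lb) 0.00616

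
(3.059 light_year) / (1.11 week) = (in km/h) 1.552e+11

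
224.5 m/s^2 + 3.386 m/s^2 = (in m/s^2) 227.9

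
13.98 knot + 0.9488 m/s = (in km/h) 29.31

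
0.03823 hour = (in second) 137.6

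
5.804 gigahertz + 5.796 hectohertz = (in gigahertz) 5.804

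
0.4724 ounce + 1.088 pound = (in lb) 1.118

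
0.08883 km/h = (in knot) 0.04796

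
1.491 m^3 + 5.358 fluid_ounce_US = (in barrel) 9.379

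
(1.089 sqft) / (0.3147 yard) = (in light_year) 3.716e-17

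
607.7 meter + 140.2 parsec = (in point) 1.226e+22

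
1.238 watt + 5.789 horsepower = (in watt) 4318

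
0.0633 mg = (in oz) 2.233e-06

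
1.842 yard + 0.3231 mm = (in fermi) 1.685e+15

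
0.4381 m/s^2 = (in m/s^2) 0.4381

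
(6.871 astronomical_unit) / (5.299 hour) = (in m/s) 5.388e+07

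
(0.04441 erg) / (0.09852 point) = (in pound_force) 2.873e-05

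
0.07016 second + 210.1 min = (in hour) 3.502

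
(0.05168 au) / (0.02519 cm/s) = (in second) 3.069e+13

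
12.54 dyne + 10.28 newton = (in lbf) 2.311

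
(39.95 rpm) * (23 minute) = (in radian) 5773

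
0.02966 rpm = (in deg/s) 0.178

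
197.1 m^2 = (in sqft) 2122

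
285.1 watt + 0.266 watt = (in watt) 285.4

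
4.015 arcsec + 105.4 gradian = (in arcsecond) 3.415e+05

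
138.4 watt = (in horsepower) 0.1856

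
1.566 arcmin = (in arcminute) 1.566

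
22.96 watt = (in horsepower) 0.03079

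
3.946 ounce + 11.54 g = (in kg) 0.1234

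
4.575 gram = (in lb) 0.01009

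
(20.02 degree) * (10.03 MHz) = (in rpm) 3.347e+07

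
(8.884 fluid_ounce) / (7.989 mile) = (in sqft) 2.2e-07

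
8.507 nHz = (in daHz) 8.507e-10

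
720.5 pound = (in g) 3.268e+05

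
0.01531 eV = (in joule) 2.453e-21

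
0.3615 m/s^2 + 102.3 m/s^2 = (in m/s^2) 102.7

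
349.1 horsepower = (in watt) 2.603e+05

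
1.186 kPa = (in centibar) 1.186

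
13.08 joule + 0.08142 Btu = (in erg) 9.898e+08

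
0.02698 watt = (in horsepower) 3.618e-05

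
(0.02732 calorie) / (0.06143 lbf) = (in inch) 16.47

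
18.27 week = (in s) 1.105e+07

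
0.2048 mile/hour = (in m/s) 0.09155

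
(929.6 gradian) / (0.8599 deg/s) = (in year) 3.085e-05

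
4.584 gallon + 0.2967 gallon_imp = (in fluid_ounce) 632.4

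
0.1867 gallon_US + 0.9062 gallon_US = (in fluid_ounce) 139.9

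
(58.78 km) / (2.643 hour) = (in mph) 13.82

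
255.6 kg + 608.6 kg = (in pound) 1905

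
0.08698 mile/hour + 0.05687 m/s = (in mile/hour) 0.2142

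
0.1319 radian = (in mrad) 131.9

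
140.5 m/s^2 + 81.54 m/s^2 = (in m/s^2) 222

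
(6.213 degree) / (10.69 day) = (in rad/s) 1.174e-07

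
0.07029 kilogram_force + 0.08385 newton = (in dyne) 7.732e+04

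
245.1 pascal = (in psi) 0.03555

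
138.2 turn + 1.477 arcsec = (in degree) 4.975e+04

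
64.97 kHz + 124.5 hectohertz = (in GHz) 7.742e-05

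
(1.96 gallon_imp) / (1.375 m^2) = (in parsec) 2.1e-19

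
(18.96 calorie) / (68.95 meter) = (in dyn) 1.151e+05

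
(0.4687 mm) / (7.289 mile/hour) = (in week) 2.378e-10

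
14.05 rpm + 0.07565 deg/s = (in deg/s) 84.38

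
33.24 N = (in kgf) 3.39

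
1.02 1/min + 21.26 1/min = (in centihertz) 37.13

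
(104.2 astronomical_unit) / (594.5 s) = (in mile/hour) 5.865e+10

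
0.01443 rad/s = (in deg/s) 0.8268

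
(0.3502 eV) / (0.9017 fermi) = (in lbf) 1.399e-05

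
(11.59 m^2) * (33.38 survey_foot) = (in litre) 1.179e+05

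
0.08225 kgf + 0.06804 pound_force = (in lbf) 0.2494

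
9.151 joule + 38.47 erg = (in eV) 5.712e+19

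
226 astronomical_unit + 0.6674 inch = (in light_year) 0.003574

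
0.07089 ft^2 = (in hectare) 6.586e-07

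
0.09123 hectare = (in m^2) 912.3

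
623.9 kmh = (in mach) 0.509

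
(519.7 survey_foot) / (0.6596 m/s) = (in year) 7.615e-06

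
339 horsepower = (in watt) 2.528e+05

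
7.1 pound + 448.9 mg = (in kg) 3.221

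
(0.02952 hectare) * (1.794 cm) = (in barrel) 33.31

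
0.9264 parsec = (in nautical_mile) 1.544e+13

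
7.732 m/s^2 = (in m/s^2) 7.732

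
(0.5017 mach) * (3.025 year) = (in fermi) 1.63e+25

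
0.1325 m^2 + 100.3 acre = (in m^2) 4.059e+05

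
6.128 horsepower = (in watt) 4570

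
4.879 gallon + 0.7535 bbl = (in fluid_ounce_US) 4675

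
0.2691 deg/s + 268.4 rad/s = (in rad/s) 268.4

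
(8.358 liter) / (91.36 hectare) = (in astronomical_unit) 6.115e-20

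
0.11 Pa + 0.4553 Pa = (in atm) 5.579e-06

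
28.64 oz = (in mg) 8.119e+05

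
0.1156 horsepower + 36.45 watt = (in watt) 122.7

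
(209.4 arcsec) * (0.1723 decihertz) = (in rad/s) 1.749e-05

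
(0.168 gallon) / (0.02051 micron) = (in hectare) 3.101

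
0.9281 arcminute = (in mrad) 0.27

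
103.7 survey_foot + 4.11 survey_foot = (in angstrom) 3.286e+11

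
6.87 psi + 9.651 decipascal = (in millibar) 473.7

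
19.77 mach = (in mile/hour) 1.506e+04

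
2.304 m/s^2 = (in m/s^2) 2.304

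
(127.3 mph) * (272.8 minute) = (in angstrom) 9.315e+15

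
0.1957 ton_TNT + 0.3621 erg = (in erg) 8.188e+15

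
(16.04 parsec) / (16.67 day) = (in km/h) 1.237e+12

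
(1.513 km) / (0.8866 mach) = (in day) 5.801e-05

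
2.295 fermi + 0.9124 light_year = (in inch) 3.398e+17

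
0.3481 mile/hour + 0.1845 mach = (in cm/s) 6298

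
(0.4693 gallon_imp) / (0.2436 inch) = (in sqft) 3.711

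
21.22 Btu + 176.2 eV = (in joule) 2.239e+04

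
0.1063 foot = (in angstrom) 3.24e+08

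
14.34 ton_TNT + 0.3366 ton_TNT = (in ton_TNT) 14.68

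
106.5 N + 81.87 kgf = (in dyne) 9.094e+07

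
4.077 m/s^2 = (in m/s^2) 4.077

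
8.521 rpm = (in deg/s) 51.13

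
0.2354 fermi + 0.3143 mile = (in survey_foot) 1660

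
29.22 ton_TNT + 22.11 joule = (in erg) 1.223e+18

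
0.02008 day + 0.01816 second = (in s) 1735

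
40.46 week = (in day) 283.2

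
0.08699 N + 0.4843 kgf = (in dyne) 4.836e+05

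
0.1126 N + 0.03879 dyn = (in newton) 0.1126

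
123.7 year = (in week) 6450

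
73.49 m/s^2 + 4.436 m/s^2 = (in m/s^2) 77.93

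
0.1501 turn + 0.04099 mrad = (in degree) 54.04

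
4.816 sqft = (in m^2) 0.4474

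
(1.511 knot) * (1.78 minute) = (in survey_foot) 272.4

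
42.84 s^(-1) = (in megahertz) 4.284e-05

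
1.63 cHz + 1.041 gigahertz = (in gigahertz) 1.041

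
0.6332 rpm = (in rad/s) 0.06631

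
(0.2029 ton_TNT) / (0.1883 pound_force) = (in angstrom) 1.014e+19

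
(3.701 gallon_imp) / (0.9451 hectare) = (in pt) 0.005046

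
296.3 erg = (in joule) 2.963e-05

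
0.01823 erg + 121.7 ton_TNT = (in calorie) 1.217e+11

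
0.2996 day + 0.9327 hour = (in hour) 8.123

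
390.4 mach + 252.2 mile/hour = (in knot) 2.586e+05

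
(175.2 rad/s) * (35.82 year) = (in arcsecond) 4.082e+16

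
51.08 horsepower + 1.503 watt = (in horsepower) 51.08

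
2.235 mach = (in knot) 1479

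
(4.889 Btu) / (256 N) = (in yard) 22.04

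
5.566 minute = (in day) 0.003865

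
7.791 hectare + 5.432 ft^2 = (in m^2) 7.791e+04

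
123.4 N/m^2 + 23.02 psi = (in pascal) 1.588e+05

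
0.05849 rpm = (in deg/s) 0.3509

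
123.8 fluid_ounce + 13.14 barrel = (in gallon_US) 552.8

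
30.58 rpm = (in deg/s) 183.5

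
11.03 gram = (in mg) 1.103e+04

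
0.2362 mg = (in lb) 5.207e-07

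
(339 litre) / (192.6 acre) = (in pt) 0.001233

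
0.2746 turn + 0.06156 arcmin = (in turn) 0.2746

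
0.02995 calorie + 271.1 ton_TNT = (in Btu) 1.075e+09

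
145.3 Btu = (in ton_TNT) 3.664e-05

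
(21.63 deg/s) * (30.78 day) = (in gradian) 6.391e+07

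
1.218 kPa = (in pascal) 1218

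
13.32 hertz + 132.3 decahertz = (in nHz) 1.336e+12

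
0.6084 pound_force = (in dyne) 2.706e+05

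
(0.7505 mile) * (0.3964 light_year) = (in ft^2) 4.876e+19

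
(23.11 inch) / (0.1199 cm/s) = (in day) 0.005666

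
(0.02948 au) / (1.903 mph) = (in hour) 1.44e+06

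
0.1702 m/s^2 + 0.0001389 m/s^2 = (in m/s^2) 0.1703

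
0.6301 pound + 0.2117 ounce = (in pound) 0.6433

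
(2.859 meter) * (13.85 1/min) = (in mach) 0.001938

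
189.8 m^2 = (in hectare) 0.01898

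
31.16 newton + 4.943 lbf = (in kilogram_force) 5.42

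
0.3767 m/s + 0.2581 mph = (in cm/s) 49.21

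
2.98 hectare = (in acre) 7.364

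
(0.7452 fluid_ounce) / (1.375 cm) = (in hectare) 1.603e-07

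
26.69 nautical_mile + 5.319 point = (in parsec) 1.602e-12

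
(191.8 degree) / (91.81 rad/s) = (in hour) 1.013e-05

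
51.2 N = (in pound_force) 11.51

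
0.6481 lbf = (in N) 2.883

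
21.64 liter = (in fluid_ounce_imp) 761.6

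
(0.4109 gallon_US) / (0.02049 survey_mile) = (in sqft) 0.0005077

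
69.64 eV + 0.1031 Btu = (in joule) 108.8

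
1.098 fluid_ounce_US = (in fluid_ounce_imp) 1.143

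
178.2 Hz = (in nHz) 1.782e+11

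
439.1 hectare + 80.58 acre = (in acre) 1166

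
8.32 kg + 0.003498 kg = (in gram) 8323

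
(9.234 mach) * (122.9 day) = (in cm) 3.339e+12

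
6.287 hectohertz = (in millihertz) 6.287e+05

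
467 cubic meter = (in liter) 4.67e+05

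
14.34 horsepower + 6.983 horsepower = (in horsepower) 21.32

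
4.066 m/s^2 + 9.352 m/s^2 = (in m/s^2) 13.42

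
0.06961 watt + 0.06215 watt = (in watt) 0.1318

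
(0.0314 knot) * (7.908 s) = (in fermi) 1.277e+14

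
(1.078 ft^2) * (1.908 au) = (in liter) 2.859e+13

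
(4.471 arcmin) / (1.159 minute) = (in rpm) 0.0001786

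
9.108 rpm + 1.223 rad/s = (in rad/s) 2.177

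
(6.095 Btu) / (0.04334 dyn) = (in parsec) 4.809e-07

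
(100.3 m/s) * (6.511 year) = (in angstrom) 2.059e+20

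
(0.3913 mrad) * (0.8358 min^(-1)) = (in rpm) 5.205e-05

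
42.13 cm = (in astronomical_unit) 2.816e-12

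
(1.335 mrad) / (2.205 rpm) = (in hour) 1.606e-06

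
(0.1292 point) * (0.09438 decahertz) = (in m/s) 4.302e-05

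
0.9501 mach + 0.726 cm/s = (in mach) 0.9501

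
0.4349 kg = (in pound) 0.9588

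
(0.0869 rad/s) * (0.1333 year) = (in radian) 3.653e+05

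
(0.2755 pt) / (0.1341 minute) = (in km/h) 4.349e-05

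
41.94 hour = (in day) 1.748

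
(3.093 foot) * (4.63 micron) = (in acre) 1.079e-09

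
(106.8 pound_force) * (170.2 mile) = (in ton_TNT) 0.0311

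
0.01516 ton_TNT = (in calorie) 1.516e+07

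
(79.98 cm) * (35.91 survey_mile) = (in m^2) 4.622e+04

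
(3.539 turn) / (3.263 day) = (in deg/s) 0.004519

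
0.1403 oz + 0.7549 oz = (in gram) 25.38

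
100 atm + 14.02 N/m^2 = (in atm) 100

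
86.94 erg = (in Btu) 8.24e-09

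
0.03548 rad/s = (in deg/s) 2.033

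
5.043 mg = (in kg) 5.043e-06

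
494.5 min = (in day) 0.3434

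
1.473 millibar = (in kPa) 0.1473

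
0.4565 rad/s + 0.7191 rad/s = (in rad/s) 1.176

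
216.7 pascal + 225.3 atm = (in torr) 1.712e+05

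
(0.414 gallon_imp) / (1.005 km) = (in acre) 4.628e-10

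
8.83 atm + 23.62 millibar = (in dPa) 8.971e+06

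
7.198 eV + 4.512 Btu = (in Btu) 4.512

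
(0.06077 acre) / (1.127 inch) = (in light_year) 9.081e-13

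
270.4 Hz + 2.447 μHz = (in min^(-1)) 1.622e+04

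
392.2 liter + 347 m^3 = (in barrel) 2185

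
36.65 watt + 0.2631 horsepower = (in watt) 232.8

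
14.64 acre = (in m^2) 5.925e+04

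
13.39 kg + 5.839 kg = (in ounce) 678.3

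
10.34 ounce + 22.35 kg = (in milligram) 2.264e+07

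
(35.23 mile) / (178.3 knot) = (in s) 618.1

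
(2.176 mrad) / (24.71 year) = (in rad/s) 2.792e-12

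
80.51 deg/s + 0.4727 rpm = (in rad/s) 1.455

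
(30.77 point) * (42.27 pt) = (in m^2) 0.0001619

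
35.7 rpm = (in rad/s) 3.738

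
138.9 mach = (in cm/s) 4.73e+06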